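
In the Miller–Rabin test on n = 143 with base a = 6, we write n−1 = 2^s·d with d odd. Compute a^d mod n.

143 − 1 = 142 = 2^1 · 71, so d = 71.
6^1 ≡ 6 (mod 143)
6^2 ≡ 6^2 = 36 ≡ 36 (mod 143)
6^4 ≡ 36^2 = 1296 ≡ 9 (mod 143)
6^8 ≡ 9^2 = 81 ≡ 81 (mod 143)
6^16 ≡ 81^2 = 6561 ≡ 126 (mod 143)
6^32 ≡ 126^2 = 15876 ≡ 3 (mod 143)
6^64 ≡ 3^2 = 9 ≡ 9 (mod 143)
71 = 64 + 4 + 2 + 1 in binary powers of 2.
So 6^71 ≡ 9 · 9 · 36 · 6 ≡ 50 (mod 143).
Squaring chain: 50; never reaches −1, so base 6 is a Miller–Rabin witness that 143 is composite.

50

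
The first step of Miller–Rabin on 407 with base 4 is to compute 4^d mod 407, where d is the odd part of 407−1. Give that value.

407 − 1 = 406 = 2^1 · 203, so d = 203.
4^1 ≡ 4 (mod 407)
4^2 ≡ 4^2 = 16 ≡ 16 (mod 407)
4^4 ≡ 16^2 = 256 ≡ 256 (mod 407)
4^8 ≡ 256^2 = 65536 ≡ 9 (mod 407)
4^16 ≡ 9^2 = 81 ≡ 81 (mod 407)
4^32 ≡ 81^2 = 6561 ≡ 49 (mod 407)
4^64 ≡ 49^2 = 2401 ≡ 366 (mod 407)
4^128 ≡ 366^2 = 133956 ≡ 53 (mod 407)
203 = 128 + 64 + 8 + 2 + 1 in binary powers of 2.
So 4^203 ≡ 53 · 366 · 9 · 16 · 4 ≡ 284 (mod 407).
Squaring chain: 284; never reaches −1, so base 4 is a Miller–Rabin witness that 407 is composite.

284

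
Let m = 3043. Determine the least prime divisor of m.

3043 is odd.
Digit sum 10, not divisible by 3.
Ends in 3: not divisible by 5.
7: 3043 = 7·434 + 5
11: 3043 = 11·276 + 7
13: 3043 = 13·234 + 1
17: 3043 = 17·179

17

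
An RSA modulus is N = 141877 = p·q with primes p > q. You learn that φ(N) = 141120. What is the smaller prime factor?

337

φ(n) = (p−1)(q−1) = n − (p+q) + 1, so p + q = 141877 − 141120 + 1 = 758.
p and q are the roots of t² − 758t + 141877 = 0.
Discriminant: 758² − 4·141877 = 574564 − 567508 = 7056; √7056 = 84.
q = (758 − 84)/2 = 337, p = (758 + 84)/2 = 421.
Check: 337 · 421 = 141877.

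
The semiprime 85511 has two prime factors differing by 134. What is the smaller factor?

233

Since p = q + 134, we have 85511 = q(q + 134), so q² + 134q − 85511 = 0.
Discriminant: 134² + 4·85511 = 17956 + 342044 = 360000; √360000 = 600.
q = (−134 + 600)/2 = 233, and p = q + 134 = 367.
Check: 233 · 367 = 85511.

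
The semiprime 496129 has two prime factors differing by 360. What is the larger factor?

907

Since p = q + 360, we have 496129 = q(q + 360), so q² + 360q − 496129 = 0.
Discriminant: 360² + 4·496129 = 129600 + 1984516 = 2114116; √2114116 = 1454.
q = (−360 + 1454)/2 = 547, and p = q + 360 = 907.
Check: 547 · 907 = 496129.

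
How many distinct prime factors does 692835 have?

6

692835 = 3 · 230945
230945 = 5 · 46189
46189 = 11 · 4199
4199 = 13 · 323
323 = 17 · 19
692835 = 3 · 5 · 11 · 13 · 17 · 19, which has 6 distinct prime factors.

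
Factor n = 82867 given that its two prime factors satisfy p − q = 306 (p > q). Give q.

173

Since p = q + 306, we have 82867 = q(q + 306), so q² + 306q − 82867 = 0.
Discriminant: 306² + 4·82867 = 93636 + 331468 = 425104; √425104 = 652.
q = (−306 + 652)/2 = 173, and p = q + 306 = 479.
Check: 173 · 479 = 82867.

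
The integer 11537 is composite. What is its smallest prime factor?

83

11537 is odd.
Digit sum 17, not divisible by 3.
Ends in 7: not divisible by 5.
7: 11537 = 7·1648 + 1
11: 11537 = 11·1048 + 9
13: 11537 = 13·887 + 6
17: 11537 = 17·678 + 11
19: 11537 = 19·607 + 4
23: 11537 = 23·501 + 14
29: 11537 = 29·397 + 24
31: 11537 = 31·372 + 5
37: 11537 = 37·311 + 30
41: 11537 = 41·281 + 16
43: 11537 = 43·268 + 13
47: 11537 = 47·245 + 22
53: 11537 = 53·217 + 36
59: 11537 = 59·195 + 32
61: 11537 = 61·189 + 8
67: 11537 = 67·172 + 13
71: 11537 = 71·162 + 35
73: 11537 = 73·158 + 3
79: 11537 = 79·146 + 3
83: 11537 = 83·139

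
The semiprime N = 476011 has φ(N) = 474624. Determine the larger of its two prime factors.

769

φ(n) = (p−1)(q−1) = n − (p+q) + 1, so p + q = 476011 − 474624 + 1 = 1388.
p and q are the roots of t² − 1388t + 476011 = 0.
Discriminant: 1388² − 4·476011 = 1926544 − 1904044 = 22500; √22500 = 150.
q = (1388 − 150)/2 = 619, p = (1388 + 150)/2 = 769.
Check: 619 · 769 = 476011.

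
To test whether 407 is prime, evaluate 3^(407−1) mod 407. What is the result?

3^1 ≡ 3 (mod 407)
3^2 ≡ 3^2 = 9 ≡ 9 (mod 407)
3^4 ≡ 9^2 = 81 ≡ 81 (mod 407)
3^8 ≡ 81^2 = 6561 ≡ 49 (mod 407)
3^16 ≡ 49^2 = 2401 ≡ 366 (mod 407)
3^32 ≡ 366^2 = 133956 ≡ 53 (mod 407)
3^64 ≡ 53^2 = 2809 ≡ 367 (mod 407)
3^128 ≡ 367^2 = 134689 ≡ 379 (mod 407)
3^256 ≡ 379^2 = 143641 ≡ 377 (mod 407)
406 = 256 + 128 + 16 + 4 + 2 in binary powers of 2.
So 3^406 ≡ 377 · 379 · 366 · 81 · 9 ≡ 256 (mod 407).
Since 256 ≠ 1, base 3 is a Fermat witness: 407 is composite.

256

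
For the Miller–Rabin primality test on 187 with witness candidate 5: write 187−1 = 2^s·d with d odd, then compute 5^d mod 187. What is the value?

37

187 − 1 = 186 = 2^1 · 93, so d = 93.
5^1 ≡ 5 (mod 187)
5^2 ≡ 5^2 = 25 ≡ 25 (mod 187)
5^4 ≡ 25^2 = 625 ≡ 64 (mod 187)
5^8 ≡ 64^2 = 4096 ≡ 169 (mod 187)
5^16 ≡ 169^2 = 28561 ≡ 137 (mod 187)
5^32 ≡ 137^2 = 18769 ≡ 69 (mod 187)
5^64 ≡ 69^2 = 4761 ≡ 86 (mod 187)
93 = 64 + 16 + 8 + 4 + 1 in binary powers of 2.
So 5^93 ≡ 86 · 137 · 169 · 64 · 5 ≡ 37 (mod 187).
Squaring chain: 37; never reaches −1, so base 5 is a Miller–Rabin witness that 187 is composite.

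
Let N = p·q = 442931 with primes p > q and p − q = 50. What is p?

Since p = q + 50, we have 442931 = q(q + 50), so q² + 50q − 442931 = 0.
Discriminant: 50² + 4·442931 = 2500 + 1771724 = 1774224; √1774224 = 1332.
q = (−50 + 1332)/2 = 641, and p = q + 50 = 691.
Check: 641 · 691 = 442931.

691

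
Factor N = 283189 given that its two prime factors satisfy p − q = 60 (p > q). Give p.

563

Since p = q + 60, we have 283189 = q(q + 60), so q² + 60q − 283189 = 0.
Discriminant: 60² + 4·283189 = 3600 + 1132756 = 1136356; √1136356 = 1066.
q = (−60 + 1066)/2 = 503, and p = q + 60 = 563.
Check: 503 · 563 = 283189.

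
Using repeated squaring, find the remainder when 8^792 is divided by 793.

8^1 ≡ 8 (mod 793)
8^2 ≡ 8^2 = 64 ≡ 64 (mod 793)
8^4 ≡ 64^2 = 4096 ≡ 131 (mod 793)
8^8 ≡ 131^2 = 17161 ≡ 508 (mod 793)
8^16 ≡ 508^2 = 258064 ≡ 339 (mod 793)
8^32 ≡ 339^2 = 114921 ≡ 729 (mod 793)
8^64 ≡ 729^2 = 531441 ≡ 131 (mod 793)
8^128 ≡ 131^2 = 17161 ≡ 508 (mod 793)
8^256 ≡ 508^2 = 258064 ≡ 339 (mod 793)
8^512 ≡ 339^2 = 114921 ≡ 729 (mod 793)
792 = 512 + 256 + 16 + 8 in binary powers of 2.
So 8^792 ≡ 729 · 339 · 339 · 508 ≡ 729 (mod 793).
Since 729 ≠ 1, base 8 is a Fermat witness: 793 is composite.

729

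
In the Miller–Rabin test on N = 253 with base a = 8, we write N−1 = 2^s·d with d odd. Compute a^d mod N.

253 − 1 = 252 = 2^2 · 63, so d = 63.
8^1 ≡ 8 (mod 253)
8^2 ≡ 8^2 = 64 ≡ 64 (mod 253)
8^4 ≡ 64^2 = 4096 ≡ 48 (mod 253)
8^8 ≡ 48^2 = 2304 ≡ 27 (mod 253)
8^16 ≡ 27^2 = 729 ≡ 223 (mod 253)
8^32 ≡ 223^2 = 49729 ≡ 141 (mod 253)
63 = 32 + 16 + 8 + 4 + 2 + 1 in binary powers of 2.
So 8^63 ≡ 141 · 223 · 27 · 48 · 64 · 8 ≡ 50 (mod 253).
Squaring chain: 50 → 223; never reaches −1, so base 8 is a Miller–Rabin witness that 253 is composite.

50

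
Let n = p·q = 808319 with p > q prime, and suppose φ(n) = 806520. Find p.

941

φ(n) = (p−1)(q−1) = n − (p+q) + 1, so p + q = 808319 − 806520 + 1 = 1800.
p and q are the roots of t² − 1800t + 808319 = 0.
Discriminant: 1800² − 4·808319 = 3240000 − 3233276 = 6724; √6724 = 82.
q = (1800 − 82)/2 = 859, p = (1800 + 82)/2 = 941.
Check: 859 · 941 = 808319.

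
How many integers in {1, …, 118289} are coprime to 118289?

Factor: 118289 = 23 · 37 · 139.
φ(118289) = (23−1) · (37−1) · (139−1) = 22 · 36 · 138 = 109296.

109296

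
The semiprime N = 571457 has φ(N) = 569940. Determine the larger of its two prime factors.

827

φ(n) = (p−1)(q−1) = n − (p+q) + 1, so p + q = 571457 − 569940 + 1 = 1518.
p and q are the roots of t² − 1518t + 571457 = 0.
Discriminant: 1518² − 4·571457 = 2304324 − 2285828 = 18496; √18496 = 136.
q = (1518 − 136)/2 = 691, p = (1518 + 136)/2 = 827.
Check: 691 · 827 = 571457.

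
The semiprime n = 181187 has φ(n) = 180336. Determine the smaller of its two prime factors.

φ(n) = (p−1)(q−1) = n − (p+q) + 1, so p + q = 181187 − 180336 + 1 = 852.
p and q are the roots of t² − 852t + 181187 = 0.
Discriminant: 852² − 4·181187 = 725904 − 724748 = 1156; √1156 = 34.
q = (852 − 34)/2 = 409, p = (852 + 34)/2 = 443.
Check: 409 · 443 = 181187.

409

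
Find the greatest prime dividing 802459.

802459 = 7 · 114637
114637 = 29 · 3953
3953 = 59 · 67
67 is prime.
So 802459 = 7 · 29 · 59 · 67; the largest prime factor is 67.

67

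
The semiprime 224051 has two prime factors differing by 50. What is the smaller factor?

449

Since p = q + 50, we have 224051 = q(q + 50), so q² + 50q − 224051 = 0.
Discriminant: 50² + 4·224051 = 2500 + 896204 = 898704; √898704 = 948.
q = (−50 + 948)/2 = 449, and p = q + 50 = 499.
Check: 449 · 499 = 224051.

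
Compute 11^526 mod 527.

11^1 ≡ 11 (mod 527)
11^2 ≡ 11^2 = 121 ≡ 121 (mod 527)
11^4 ≡ 121^2 = 14641 ≡ 412 (mod 527)
11^8 ≡ 412^2 = 169744 ≡ 50 (mod 527)
11^16 ≡ 50^2 = 2500 ≡ 392 (mod 527)
11^32 ≡ 392^2 = 153664 ≡ 307 (mod 527)
11^64 ≡ 307^2 = 94249 ≡ 443 (mod 527)
11^128 ≡ 443^2 = 196249 ≡ 205 (mod 527)
11^256 ≡ 205^2 = 42025 ≡ 392 (mod 527)
11^512 ≡ 392^2 = 153664 ≡ 307 (mod 527)
526 = 512 + 8 + 4 + 2 in binary powers of 2.
So 11^526 ≡ 307 · 50 · 412 · 121 ≡ 485 (mod 527).
Since 485 ≠ 1, base 11 is a Fermat witness: 527 is composite.

485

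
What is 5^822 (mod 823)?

1

5^1 ≡ 5 (mod 823)
5^2 ≡ 5^2 = 25 ≡ 25 (mod 823)
5^4 ≡ 25^2 = 625 ≡ 625 (mod 823)
5^8 ≡ 625^2 = 390625 ≡ 523 (mod 823)
5^16 ≡ 523^2 = 273529 ≡ 293 (mod 823)
5^32 ≡ 293^2 = 85849 ≡ 257 (mod 823)
5^64 ≡ 257^2 = 66049 ≡ 209 (mod 823)
5^128 ≡ 209^2 = 43681 ≡ 62 (mod 823)
5^256 ≡ 62^2 = 3844 ≡ 552 (mod 823)
5^512 ≡ 552^2 = 304704 ≡ 194 (mod 823)
822 = 512 + 256 + 32 + 16 + 4 + 2 in binary powers of 2.
So 5^822 ≡ 194 · 552 · 257 · 293 · 625 · 25 ≡ 1 (mod 823).
Since the result is 1, base 5 gives no evidence that 823 is composite.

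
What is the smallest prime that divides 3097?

19

3097 is odd.
Digit sum 19, not divisible by 3.
Ends in 7: not divisible by 5.
7: 3097 = 7·442 + 3
11: 3097 = 11·281 + 6
13: 3097 = 13·238 + 3
17: 3097 = 17·182 + 3
19: 3097 = 19·163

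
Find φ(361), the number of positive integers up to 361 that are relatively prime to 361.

342

Factor: 361 = 19^2.
φ(361) = 19^1·(19−1) = 342.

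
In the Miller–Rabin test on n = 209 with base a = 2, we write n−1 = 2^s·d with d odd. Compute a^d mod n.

209 − 1 = 208 = 2^4 · 13, so d = 13.
2^1 ≡ 2 (mod 209)
2^2 ≡ 2^2 = 4 ≡ 4 (mod 209)
2^4 ≡ 4^2 = 16 ≡ 16 (mod 209)
2^8 ≡ 16^2 = 256 ≡ 47 (mod 209)
13 = 8 + 4 + 1 in binary powers of 2.
So 2^13 ≡ 47 · 16 · 2 ≡ 41 (mod 209).
Squaring chain: 41 → 9 → 81 → 82; never reaches −1, so base 2 is a Miller–Rabin witness that 209 is composite.

41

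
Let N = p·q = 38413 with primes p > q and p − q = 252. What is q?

107

Since p = q + 252, we have 38413 = q(q + 252), so q² + 252q − 38413 = 0.
Discriminant: 252² + 4·38413 = 63504 + 153652 = 217156; √217156 = 466.
q = (−252 + 466)/2 = 107, and p = q + 252 = 359.
Check: 107 · 359 = 38413.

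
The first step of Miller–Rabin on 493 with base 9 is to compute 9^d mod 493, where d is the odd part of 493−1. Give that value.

493 − 1 = 492 = 2^2 · 123, so d = 123.
9^1 ≡ 9 (mod 493)
9^2 ≡ 9^2 = 81 ≡ 81 (mod 493)
9^4 ≡ 81^2 = 6561 ≡ 152 (mod 493)
9^8 ≡ 152^2 = 23104 ≡ 426 (mod 493)
9^16 ≡ 426^2 = 181476 ≡ 52 (mod 493)
9^32 ≡ 52^2 = 2704 ≡ 239 (mod 493)
9^64 ≡ 239^2 = 57121 ≡ 426 (mod 493)
123 = 64 + 32 + 16 + 8 + 2 + 1 in binary powers of 2.
So 9^123 ≡ 426 · 239 · 52 · 426 · 81 · 9 ≡ 457 (mod 493).
Squaring chain: 457 → 310; never reaches −1, so base 9 is a Miller–Rabin witness that 493 is composite.

457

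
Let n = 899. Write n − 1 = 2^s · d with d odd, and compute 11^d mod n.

899 − 1 = 898 = 2^1 · 449, so d = 449.
11^1 ≡ 11 (mod 899)
11^2 ≡ 11^2 = 121 ≡ 121 (mod 899)
11^4 ≡ 121^2 = 14641 ≡ 257 (mod 899)
11^8 ≡ 257^2 = 66049 ≡ 422 (mod 899)
11^16 ≡ 422^2 = 178084 ≡ 82 (mod 899)
11^32 ≡ 82^2 = 6724 ≡ 431 (mod 899)
11^64 ≡ 431^2 = 185761 ≡ 567 (mod 899)
11^128 ≡ 567^2 = 321489 ≡ 546 (mod 899)
11^256 ≡ 546^2 = 298116 ≡ 547 (mod 899)
449 = 256 + 128 + 64 + 1 in binary powers of 2.
So 11^449 ≡ 547 · 546 · 567 · 11 ≡ 823 (mod 899).
Squaring chain: 823; never reaches −1, so base 11 is a Miller–Rabin witness that 899 is composite.

823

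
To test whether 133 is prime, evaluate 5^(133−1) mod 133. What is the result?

5^1 ≡ 5 (mod 133)
5^2 ≡ 5^2 = 25 ≡ 25 (mod 133)
5^4 ≡ 25^2 = 625 ≡ 93 (mod 133)
5^8 ≡ 93^2 = 8649 ≡ 4 (mod 133)
5^16 ≡ 4^2 = 16 ≡ 16 (mod 133)
5^32 ≡ 16^2 = 256 ≡ 123 (mod 133)
5^64 ≡ 123^2 = 15129 ≡ 100 (mod 133)
5^128 ≡ 100^2 = 10000 ≡ 25 (mod 133)
132 = 128 + 4 in binary powers of 2.
So 5^132 ≡ 25 · 93 ≡ 64 (mod 133).
Since 64 ≠ 1, base 5 is a Fermat witness: 133 is composite.

64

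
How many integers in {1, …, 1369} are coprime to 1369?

1332

Factor: 1369 = 37^2.
φ(1369) = 37^1·(37−1) = 1332.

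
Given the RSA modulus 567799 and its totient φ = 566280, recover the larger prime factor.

859

φ(n) = (p−1)(q−1) = n − (p+q) + 1, so p + q = 567799 − 566280 + 1 = 1520.
p and q are the roots of t² − 1520t + 567799 = 0.
Discriminant: 1520² − 4·567799 = 2310400 − 2271196 = 39204; √39204 = 198.
q = (1520 − 198)/2 = 661, p = (1520 + 198)/2 = 859.
Check: 661 · 859 = 567799.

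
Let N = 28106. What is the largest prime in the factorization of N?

47

28106 = 2 · 14053
14053 = 13 · 1081
1081 = 23 · 47
47 is prime.
So 28106 = 2 · 13 · 23 · 47; the largest prime factor is 47.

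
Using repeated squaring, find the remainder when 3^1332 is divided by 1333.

1000

3^1 ≡ 3 (mod 1333)
3^2 ≡ 3^2 = 9 ≡ 9 (mod 1333)
3^4 ≡ 9^2 = 81 ≡ 81 (mod 1333)
3^8 ≡ 81^2 = 6561 ≡ 1229 (mod 1333)
3^16 ≡ 1229^2 = 1510441 ≡ 152 (mod 1333)
3^32 ≡ 152^2 = 23104 ≡ 443 (mod 1333)
3^64 ≡ 443^2 = 196249 ≡ 298 (mod 1333)
3^128 ≡ 298^2 = 88804 ≡ 826 (mod 1333)
3^256 ≡ 826^2 = 682276 ≡ 1113 (mod 1333)
3^512 ≡ 1113^2 = 1238769 ≡ 412 (mod 1333)
3^1024 ≡ 412^2 = 169744 ≡ 453 (mod 1333)
1332 = 1024 + 256 + 32 + 16 + 4 in binary powers of 2.
So 3^1332 ≡ 453 · 1113 · 443 · 152 · 81 ≡ 1000 (mod 1333).
Since 1000 ≠ 1, base 3 is a Fermat witness: 1333 is composite.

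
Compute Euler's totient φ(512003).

Factor: 512003 = 23 · 113 · 197.
φ(512003) = (23−1) · (113−1) · (197−1) = 22 · 112 · 196 = 482944.

482944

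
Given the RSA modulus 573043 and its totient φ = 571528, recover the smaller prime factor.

φ(n) = (p−1)(q−1) = n − (p+q) + 1, so p + q = 573043 − 571528 + 1 = 1516.
p and q are the roots of t² − 1516t + 573043 = 0.
Discriminant: 1516² − 4·573043 = 2298256 − 2292172 = 6084; √6084 = 78.
q = (1516 − 78)/2 = 719, p = (1516 + 78)/2 = 797.
Check: 719 · 797 = 573043.

719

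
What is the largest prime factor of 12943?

43

12943 = 7 · 1849
1849 = 43 · 43
43 = 43 · 1
So 12943 = 7 · 43^2; the largest prime factor is 43.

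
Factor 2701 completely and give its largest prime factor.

73

2701 = 37 · 73
73 is prime.
So 2701 = 37 · 73; the largest prime factor is 73.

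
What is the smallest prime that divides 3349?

3349 is odd.
Digit sum 19, not divisible by 3.
Ends in 9: not divisible by 5.
7: 3349 = 7·478 + 3
11: 3349 = 11·304 + 5
13: 3349 = 13·257 + 8
17: 3349 = 17·197

17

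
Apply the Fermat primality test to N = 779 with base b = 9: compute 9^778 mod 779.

614

9^1 ≡ 9 (mod 779)
9^2 ≡ 9^2 = 81 ≡ 81 (mod 779)
9^4 ≡ 81^2 = 6561 ≡ 329 (mod 779)
9^8 ≡ 329^2 = 108241 ≡ 739 (mod 779)
9^16 ≡ 739^2 = 546121 ≡ 42 (mod 779)
9^32 ≡ 42^2 = 1764 ≡ 206 (mod 779)
9^64 ≡ 206^2 = 42436 ≡ 370 (mod 779)
9^128 ≡ 370^2 = 136900 ≡ 575 (mod 779)
9^256 ≡ 575^2 = 330625 ≡ 329 (mod 779)
9^512 ≡ 329^2 = 108241 ≡ 739 (mod 779)
778 = 512 + 256 + 8 + 2 in binary powers of 2.
So 9^778 ≡ 739 · 329 · 739 · 81 ≡ 614 (mod 779).
Since 614 ≠ 1, base 9 is a Fermat witness: 779 is composite.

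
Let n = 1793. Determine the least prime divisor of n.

1793 is odd.
Digit sum 20, not divisible by 3.
Ends in 3: not divisible by 5.
7: 1793 = 7·256 + 1
11: 1793 = 11·163

11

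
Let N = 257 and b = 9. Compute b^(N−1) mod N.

9^1 ≡ 9 (mod 257)
9^2 ≡ 9^2 = 81 ≡ 81 (mod 257)
9^4 ≡ 81^2 = 6561 ≡ 136 (mod 257)
9^8 ≡ 136^2 = 18496 ≡ 249 (mod 257)
9^16 ≡ 249^2 = 62001 ≡ 64 (mod 257)
9^32 ≡ 64^2 = 4096 ≡ 241 (mod 257)
9^64 ≡ 241^2 = 58081 ≡ 256 (mod 257)
9^128 ≡ 256^2 = 65536 ≡ 1 (mod 257)
9^256 ≡ 1^2 = 1 ≡ 1 (mod 257)
256 = 256 in binary powers of 2.
So 9^256 ≡ 1 ≡ 1 (mod 257).
Since the result is 1, base 9 gives no evidence that 257 is composite.

1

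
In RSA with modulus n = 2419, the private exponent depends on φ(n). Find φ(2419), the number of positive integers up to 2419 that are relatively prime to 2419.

Factor: 2419 = 41 · 59.
φ(2419) = (41−1) · (59−1) = 40 · 58 = 2320.

2320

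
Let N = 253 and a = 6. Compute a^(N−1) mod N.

6^1 ≡ 6 (mod 253)
6^2 ≡ 6^2 = 36 ≡ 36 (mod 253)
6^4 ≡ 36^2 = 1296 ≡ 31 (mod 253)
6^8 ≡ 31^2 = 961 ≡ 202 (mod 253)
6^16 ≡ 202^2 = 40804 ≡ 71 (mod 253)
6^32 ≡ 71^2 = 5041 ≡ 234 (mod 253)
6^64 ≡ 234^2 = 54756 ≡ 108 (mod 253)
6^128 ≡ 108^2 = 11664 ≡ 26 (mod 253)
252 = 128 + 64 + 32 + 16 + 8 + 4 in binary powers of 2.
So 6^252 ≡ 26 · 108 · 234 · 71 · 202 · 31 ≡ 234 (mod 253).
Since 234 ≠ 1, base 6 is a Fermat witness: 253 is composite.

234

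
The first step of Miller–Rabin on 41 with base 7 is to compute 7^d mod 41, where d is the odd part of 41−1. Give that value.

41 − 1 = 40 = 2^3 · 5, so d = 5.
7^1 ≡ 7 (mod 41)
7^2 ≡ 7^2 = 49 ≡ 8 (mod 41)
7^4 ≡ 8^2 = 64 ≡ 23 (mod 41)
5 = 4 + 1 in binary powers of 2.
So 7^5 ≡ 23 · 7 ≡ 38 (mod 41).
Squaring chain: 38 → 9 → 40; reaches −1, so base 7 does not prove 41 composite.

38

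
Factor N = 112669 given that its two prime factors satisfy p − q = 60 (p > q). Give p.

Since p = q + 60, we have 112669 = q(q + 60), so q² + 60q − 112669 = 0.
Discriminant: 60² + 4·112669 = 3600 + 450676 = 454276; √454276 = 674.
q = (−60 + 674)/2 = 307, and p = q + 60 = 367.
Check: 307 · 367 = 112669.

367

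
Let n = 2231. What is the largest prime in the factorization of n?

2231 = 23 · 97
97 is prime.
So 2231 = 23 · 97; the largest prime factor is 97.

97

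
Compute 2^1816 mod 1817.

1221

2^1 ≡ 2 (mod 1817)
2^2 ≡ 2^2 = 4 ≡ 4 (mod 1817)
2^4 ≡ 4^2 = 16 ≡ 16 (mod 1817)
2^8 ≡ 16^2 = 256 ≡ 256 (mod 1817)
2^16 ≡ 256^2 = 65536 ≡ 124 (mod 1817)
2^32 ≡ 124^2 = 15376 ≡ 840 (mod 1817)
2^64 ≡ 840^2 = 705600 ≡ 604 (mod 1817)
2^128 ≡ 604^2 = 364816 ≡ 1416 (mod 1817)
2^256 ≡ 1416^2 = 2005056 ≡ 905 (mod 1817)
2^512 ≡ 905^2 = 819025 ≡ 1375 (mod 1817)
2^1024 ≡ 1375^2 = 1890625 ≡ 945 (mod 1817)
1816 = 1024 + 512 + 256 + 16 + 8 in binary powers of 2.
So 2^1816 ≡ 945 · 1375 · 905 · 124 · 256 ≡ 1221 (mod 1817).
Since 1221 ≠ 1, base 2 is a Fermat witness: 1817 is composite.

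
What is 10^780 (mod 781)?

10^1 ≡ 10 (mod 781)
10^2 ≡ 10^2 = 100 ≡ 100 (mod 781)
10^4 ≡ 100^2 = 10000 ≡ 628 (mod 781)
10^8 ≡ 628^2 = 394384 ≡ 760 (mod 781)
10^16 ≡ 760^2 = 577600 ≡ 441 (mod 781)
10^32 ≡ 441^2 = 194481 ≡ 12 (mod 781)
10^64 ≡ 12^2 = 144 ≡ 144 (mod 781)
10^128 ≡ 144^2 = 20736 ≡ 430 (mod 781)
10^256 ≡ 430^2 = 184900 ≡ 584 (mod 781)
10^512 ≡ 584^2 = 341056 ≡ 540 (mod 781)
780 = 512 + 256 + 8 + 4 in binary powers of 2.
So 10^780 ≡ 540 · 584 · 760 · 628 ≡ 243 (mod 781).
Since 243 ≠ 1, base 10 is a Fermat witness: 781 is composite.

243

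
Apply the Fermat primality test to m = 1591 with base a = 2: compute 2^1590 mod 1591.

2^1 ≡ 2 (mod 1591)
2^2 ≡ 2^2 = 4 ≡ 4 (mod 1591)
2^4 ≡ 4^2 = 16 ≡ 16 (mod 1591)
2^8 ≡ 16^2 = 256 ≡ 256 (mod 1591)
2^16 ≡ 256^2 = 65536 ≡ 305 (mod 1591)
2^32 ≡ 305^2 = 93025 ≡ 747 (mod 1591)
2^64 ≡ 747^2 = 558009 ≡ 1159 (mod 1591)
2^128 ≡ 1159^2 = 1343281 ≡ 477 (mod 1591)
2^256 ≡ 477^2 = 227529 ≡ 16 (mod 1591)
2^512 ≡ 16^2 = 256 ≡ 256 (mod 1591)
2^1024 ≡ 256^2 = 65536 ≡ 305 (mod 1591)
1590 = 1024 + 512 + 32 + 16 + 4 + 2 in binary powers of 2.
So 2^1590 ≡ 305 · 256 · 747 · 305 · 16 · 4 ≡ 471 (mod 1591).
Since 471 ≠ 1, base 2 is a Fermat witness: 1591 is composite.

471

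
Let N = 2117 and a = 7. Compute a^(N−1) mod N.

1963

7^1 ≡ 7 (mod 2117)
7^2 ≡ 7^2 = 49 ≡ 49 (mod 2117)
7^4 ≡ 49^2 = 2401 ≡ 284 (mod 2117)
7^8 ≡ 284^2 = 80656 ≡ 210 (mod 2117)
7^16 ≡ 210^2 = 44100 ≡ 1760 (mod 2117)
7^32 ≡ 1760^2 = 3097600 ≡ 429 (mod 2117)
7^64 ≡ 429^2 = 184041 ≡ 1979 (mod 2117)
7^128 ≡ 1979^2 = 3916441 ≡ 2108 (mod 2117)
7^256 ≡ 2108^2 = 4443664 ≡ 81 (mod 2117)
7^512 ≡ 81^2 = 6561 ≡ 210 (mod 2117)
7^1024 ≡ 210^2 = 44100 ≡ 1760 (mod 2117)
7^2048 ≡ 1760^2 = 3097600 ≡ 429 (mod 2117)
2116 = 2048 + 64 + 4 in binary powers of 2.
So 7^2116 ≡ 429 · 1979 · 284 ≡ 1963 (mod 2117).
Since 1963 ≠ 1, base 7 is a Fermat witness: 2117 is composite.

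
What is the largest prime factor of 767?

59

767 = 13 · 59
59 is prime.
So 767 = 13 · 59; the largest prime factor is 59.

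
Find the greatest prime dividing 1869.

89

1869 = 3 · 623
623 = 7 · 89
89 is prime.
So 1869 = 3 · 7 · 89; the largest prime factor is 89.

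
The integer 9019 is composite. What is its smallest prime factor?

29

9019 is odd.
Digit sum 19, not divisible by 3.
Ends in 9: not divisible by 5.
7: 9019 = 7·1288 + 3
11: 9019 = 11·819 + 10
13: 9019 = 13·693 + 10
17: 9019 = 17·530 + 9
19: 9019 = 19·474 + 13
23: 9019 = 23·392 + 3
29: 9019 = 29·311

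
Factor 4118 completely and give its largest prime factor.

4118 = 2 · 2059
2059 = 29 · 71
71 is prime.
So 4118 = 2 · 29 · 71; the largest prime factor is 71.

71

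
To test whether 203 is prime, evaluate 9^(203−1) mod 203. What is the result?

9^1 ≡ 9 (mod 203)
9^2 ≡ 9^2 = 81 ≡ 81 (mod 203)
9^4 ≡ 81^2 = 6561 ≡ 65 (mod 203)
9^8 ≡ 65^2 = 4225 ≡ 165 (mod 203)
9^16 ≡ 165^2 = 27225 ≡ 23 (mod 203)
9^32 ≡ 23^2 = 529 ≡ 123 (mod 203)
9^64 ≡ 123^2 = 15129 ≡ 107 (mod 203)
9^128 ≡ 107^2 = 11449 ≡ 81 (mod 203)
202 = 128 + 64 + 8 + 2 in binary powers of 2.
So 9^202 ≡ 81 · 107 · 165 · 81 ≡ 16 (mod 203).
Since 16 ≠ 1, base 9 is a Fermat witness: 203 is composite.

16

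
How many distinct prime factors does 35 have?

35 = 5 · 7
35 = 5 · 7, which has 2 distinct prime factors.

2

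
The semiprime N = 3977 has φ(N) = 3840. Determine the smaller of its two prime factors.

φ(n) = (p−1)(q−1) = n − (p+q) + 1, so p + q = 3977 − 3840 + 1 = 138.
p and q are the roots of t² − 138t + 3977 = 0.
Discriminant: 138² − 4·3977 = 19044 − 15908 = 3136; √3136 = 56.
q = (138 − 56)/2 = 41, p = (138 + 56)/2 = 97.
Check: 41 · 97 = 3977.

41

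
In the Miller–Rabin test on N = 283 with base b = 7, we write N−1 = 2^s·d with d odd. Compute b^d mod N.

283 − 1 = 282 = 2^1 · 141, so d = 141.
7^1 ≡ 7 (mod 283)
7^2 ≡ 7^2 = 49 ≡ 49 (mod 283)
7^4 ≡ 49^2 = 2401 ≡ 137 (mod 283)
7^8 ≡ 137^2 = 18769 ≡ 91 (mod 283)
7^16 ≡ 91^2 = 8281 ≡ 74 (mod 283)
7^32 ≡ 74^2 = 5476 ≡ 99 (mod 283)
7^64 ≡ 99^2 = 9801 ≡ 179 (mod 283)
7^128 ≡ 179^2 = 32041 ≡ 62 (mod 283)
141 = 128 + 8 + 4 + 1 in binary powers of 2.
So 7^141 ≡ 62 · 91 · 137 · 7 ≡ 1 (mod 283).
Since 7^d ≡ 1 (mod 283), base 7 does not prove 283 composite.

1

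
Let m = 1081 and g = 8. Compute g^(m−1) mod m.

570

8^1 ≡ 8 (mod 1081)
8^2 ≡ 8^2 = 64 ≡ 64 (mod 1081)
8^4 ≡ 64^2 = 4096 ≡ 853 (mod 1081)
8^8 ≡ 853^2 = 727609 ≡ 96 (mod 1081)
8^16 ≡ 96^2 = 9216 ≡ 568 (mod 1081)
8^32 ≡ 568^2 = 322624 ≡ 486 (mod 1081)
8^64 ≡ 486^2 = 236196 ≡ 538 (mod 1081)
8^128 ≡ 538^2 = 289444 ≡ 817 (mod 1081)
8^256 ≡ 817^2 = 667489 ≡ 512 (mod 1081)
8^512 ≡ 512^2 = 262144 ≡ 542 (mod 1081)
8^1024 ≡ 542^2 = 293764 ≡ 813 (mod 1081)
1080 = 1024 + 32 + 16 + 8 in binary powers of 2.
So 8^1080 ≡ 813 · 486 · 568 · 96 ≡ 570 (mod 1081).
Since 570 ≠ 1, base 8 is a Fermat witness: 1081 is composite.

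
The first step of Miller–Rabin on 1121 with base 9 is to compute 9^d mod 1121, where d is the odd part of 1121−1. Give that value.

264

1121 − 1 = 1120 = 2^5 · 35, so d = 35.
9^1 ≡ 9 (mod 1121)
9^2 ≡ 9^2 = 81 ≡ 81 (mod 1121)
9^4 ≡ 81^2 = 6561 ≡ 956 (mod 1121)
9^8 ≡ 956^2 = 913936 ≡ 321 (mod 1121)
9^16 ≡ 321^2 = 103041 ≡ 1030 (mod 1121)
9^32 ≡ 1030^2 = 1060900 ≡ 434 (mod 1121)
35 = 32 + 2 + 1 in binary powers of 2.
So 9^35 ≡ 434 · 81 · 9 ≡ 264 (mod 1121).
Squaring chain: 264 → 194 → 643 → 921 → 765; never reaches −1, so base 9 is a Miller–Rabin witness that 1121 is composite.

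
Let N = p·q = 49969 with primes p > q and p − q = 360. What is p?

467

Since p = q + 360, we have 49969 = q(q + 360), so q² + 360q − 49969 = 0.
Discriminant: 360² + 4·49969 = 129600 + 199876 = 329476; √329476 = 574.
q = (−360 + 574)/2 = 107, and p = q + 360 = 467.
Check: 107 · 467 = 49969.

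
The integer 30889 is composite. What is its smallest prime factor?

30889 is odd.
Digit sum 28, not divisible by 3.
Ends in 9: not divisible by 5.
7: 30889 = 7·4412 + 5
11: 30889 = 11·2808 + 1
13: 30889 = 13·2376 + 1
17: 30889 = 17·1817

17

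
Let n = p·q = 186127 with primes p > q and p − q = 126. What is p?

Since p = q + 126, we have 186127 = q(q + 126), so q² + 126q − 186127 = 0.
Discriminant: 126² + 4·186127 = 15876 + 744508 = 760384; √760384 = 872.
q = (−126 + 872)/2 = 373, and p = q + 126 = 499.
Check: 373 · 499 = 186127.

499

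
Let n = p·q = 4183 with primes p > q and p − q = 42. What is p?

Since p = q + 42, we have 4183 = q(q + 42), so q² + 42q − 4183 = 0.
Discriminant: 42² + 4·4183 = 1764 + 16732 = 18496; √18496 = 136.
q = (−42 + 136)/2 = 47, and p = q + 42 = 89.
Check: 47 · 89 = 4183.

89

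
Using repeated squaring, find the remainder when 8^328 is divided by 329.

260

8^1 ≡ 8 (mod 329)
8^2 ≡ 8^2 = 64 ≡ 64 (mod 329)
8^4 ≡ 64^2 = 4096 ≡ 148 (mod 329)
8^8 ≡ 148^2 = 21904 ≡ 190 (mod 329)
8^16 ≡ 190^2 = 36100 ≡ 239 (mod 329)
8^32 ≡ 239^2 = 57121 ≡ 204 (mod 329)
8^64 ≡ 204^2 = 41616 ≡ 162 (mod 329)
8^128 ≡ 162^2 = 26244 ≡ 253 (mod 329)
8^256 ≡ 253^2 = 64009 ≡ 183 (mod 329)
328 = 256 + 64 + 8 in binary powers of 2.
So 8^328 ≡ 183 · 162 · 190 ≡ 260 (mod 329).
Since 260 ≠ 1, base 8 is a Fermat witness: 329 is composite.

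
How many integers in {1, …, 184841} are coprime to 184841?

170560

Factor: 184841 = 17 · 83 · 131.
φ(184841) = (17−1) · (83−1) · (131−1) = 16 · 82 · 130 = 170560.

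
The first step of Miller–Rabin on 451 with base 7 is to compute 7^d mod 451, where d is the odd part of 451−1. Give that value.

451 − 1 = 450 = 2^1 · 225, so d = 225.
7^1 ≡ 7 (mod 451)
7^2 ≡ 7^2 = 49 ≡ 49 (mod 451)
7^4 ≡ 49^2 = 2401 ≡ 146 (mod 451)
7^8 ≡ 146^2 = 21316 ≡ 119 (mod 451)
7^16 ≡ 119^2 = 14161 ≡ 180 (mod 451)
7^32 ≡ 180^2 = 32400 ≡ 379 (mod 451)
7^64 ≡ 379^2 = 143641 ≡ 223 (mod 451)
7^128 ≡ 223^2 = 49729 ≡ 119 (mod 451)
225 = 128 + 64 + 32 + 1 in binary powers of 2.
So 7^225 ≡ 119 · 223 · 379 · 7 ≡ 208 (mod 451).
Squaring chain: 208; never reaches −1, so base 7 is a Miller–Rabin witness that 451 is composite.

208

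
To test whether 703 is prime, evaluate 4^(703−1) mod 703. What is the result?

4^1 ≡ 4 (mod 703)
4^2 ≡ 4^2 = 16 ≡ 16 (mod 703)
4^4 ≡ 16^2 = 256 ≡ 256 (mod 703)
4^8 ≡ 256^2 = 65536 ≡ 157 (mod 703)
4^16 ≡ 157^2 = 24649 ≡ 44 (mod 703)
4^32 ≡ 44^2 = 1936 ≡ 530 (mod 703)
4^64 ≡ 530^2 = 280900 ≡ 403 (mod 703)
4^128 ≡ 403^2 = 162409 ≡ 16 (mod 703)
4^256 ≡ 16^2 = 256 ≡ 256 (mod 703)
4^512 ≡ 256^2 = 65536 ≡ 157 (mod 703)
702 = 512 + 128 + 32 + 16 + 8 + 4 + 2 in binary powers of 2.
So 4^702 ≡ 157 · 16 · 530 · 44 · 157 · 256 · 16 ≡ 1 (mod 703).
Since the result is 1, base 4 gives no evidence that 703 is composite.

1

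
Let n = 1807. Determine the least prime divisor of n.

13

1807 is odd.
Digit sum 16, not divisible by 3.
Ends in 7: not divisible by 5.
7: 1807 = 7·258 + 1
11: 1807 = 11·164 + 3
13: 1807 = 13·139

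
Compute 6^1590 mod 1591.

517

6^1 ≡ 6 (mod 1591)
6^2 ≡ 6^2 = 36 ≡ 36 (mod 1591)
6^4 ≡ 36^2 = 1296 ≡ 1296 (mod 1591)
6^8 ≡ 1296^2 = 1679616 ≡ 1111 (mod 1591)
6^16 ≡ 1111^2 = 1234321 ≡ 1296 (mod 1591)
6^32 ≡ 1296^2 = 1679616 ≡ 1111 (mod 1591)
6^64 ≡ 1111^2 = 1234321 ≡ 1296 (mod 1591)
6^128 ≡ 1296^2 = 1679616 ≡ 1111 (mod 1591)
6^256 ≡ 1111^2 = 1234321 ≡ 1296 (mod 1591)
6^512 ≡ 1296^2 = 1679616 ≡ 1111 (mod 1591)
6^1024 ≡ 1111^2 = 1234321 ≡ 1296 (mod 1591)
1590 = 1024 + 512 + 32 + 16 + 4 + 2 in binary powers of 2.
So 6^1590 ≡ 1296 · 1111 · 1111 · 1296 · 1296 · 36 ≡ 517 (mod 1591).
Since 517 ≠ 1, base 6 is a Fermat witness: 1591 is composite.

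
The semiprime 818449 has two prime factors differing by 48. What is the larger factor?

Since p = q + 48, we have 818449 = q(q + 48), so q² + 48q − 818449 = 0.
Discriminant: 48² + 4·818449 = 2304 + 3273796 = 3276100; √3276100 = 1810.
q = (−48 + 1810)/2 = 881, and p = q + 48 = 929.
Check: 881 · 929 = 818449.

929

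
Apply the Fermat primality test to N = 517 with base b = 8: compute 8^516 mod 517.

8^1 ≡ 8 (mod 517)
8^2 ≡ 8^2 = 64 ≡ 64 (mod 517)
8^4 ≡ 64^2 = 4096 ≡ 477 (mod 517)
8^8 ≡ 477^2 = 227529 ≡ 49 (mod 517)
8^16 ≡ 49^2 = 2401 ≡ 333 (mod 517)
8^32 ≡ 333^2 = 110889 ≡ 251 (mod 517)
8^64 ≡ 251^2 = 63001 ≡ 444 (mod 517)
8^128 ≡ 444^2 = 197136 ≡ 159 (mod 517)
8^256 ≡ 159^2 = 25281 ≡ 465 (mod 517)
8^512 ≡ 465^2 = 216225 ≡ 119 (mod 517)
516 = 512 + 4 in binary powers of 2.
So 8^516 ≡ 119 · 477 ≡ 410 (mod 517).
Since 410 ≠ 1, base 8 is a Fermat witness: 517 is composite.

410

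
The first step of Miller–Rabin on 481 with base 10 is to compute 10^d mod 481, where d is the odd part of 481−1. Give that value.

481 − 1 = 480 = 2^5 · 15, so d = 15.
10^1 ≡ 10 (mod 481)
10^2 ≡ 10^2 = 100 ≡ 100 (mod 481)
10^4 ≡ 100^2 = 10000 ≡ 380 (mod 481)
10^8 ≡ 380^2 = 144400 ≡ 100 (mod 481)
15 = 8 + 4 + 2 + 1 in binary powers of 2.
So 10^15 ≡ 100 · 380 · 100 · 10 ≡ 38 (mod 481).
Squaring chain: 38 → 1 → 1 → 1 → 1; never reaches −1, so base 10 is a Miller–Rabin witness that 481 is composite.

38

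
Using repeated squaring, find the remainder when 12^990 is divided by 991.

1

12^1 ≡ 12 (mod 991)
12^2 ≡ 12^2 = 144 ≡ 144 (mod 991)
12^4 ≡ 144^2 = 20736 ≡ 916 (mod 991)
12^8 ≡ 916^2 = 839056 ≡ 670 (mod 991)
12^16 ≡ 670^2 = 448900 ≡ 968 (mod 991)
12^32 ≡ 968^2 = 937024 ≡ 529 (mod 991)
12^64 ≡ 529^2 = 279841 ≡ 379 (mod 991)
12^128 ≡ 379^2 = 143641 ≡ 937 (mod 991)
12^256 ≡ 937^2 = 877969 ≡ 934 (mod 991)
12^512 ≡ 934^2 = 872356 ≡ 276 (mod 991)
990 = 512 + 256 + 128 + 64 + 16 + 8 + 4 + 2 in binary powers of 2.
So 12^990 ≡ 276 · 934 · 937 · 379 · 968 · 670 · 916 · 144 ≡ 1 (mod 991).
Since the result is 1, base 12 gives no evidence that 991 is composite.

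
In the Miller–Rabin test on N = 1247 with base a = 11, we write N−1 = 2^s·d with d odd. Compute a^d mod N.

302

1247 − 1 = 1246 = 2^1 · 623, so d = 623.
11^1 ≡ 11 (mod 1247)
11^2 ≡ 11^2 = 121 ≡ 121 (mod 1247)
11^4 ≡ 121^2 = 14641 ≡ 924 (mod 1247)
11^8 ≡ 924^2 = 853776 ≡ 828 (mod 1247)
11^16 ≡ 828^2 = 685584 ≡ 981 (mod 1247)
11^32 ≡ 981^2 = 962361 ≡ 924 (mod 1247)
11^64 ≡ 924^2 = 853776 ≡ 828 (mod 1247)
11^128 ≡ 828^2 = 685584 ≡ 981 (mod 1247)
11^256 ≡ 981^2 = 962361 ≡ 924 (mod 1247)
11^512 ≡ 924^2 = 853776 ≡ 828 (mod 1247)
623 = 512 + 64 + 32 + 8 + 4 + 2 + 1 in binary powers of 2.
So 11^623 ≡ 828 · 828 · 924 · 828 · 924 · 121 · 11 ≡ 302 (mod 1247).
Squaring chain: 302; never reaches −1, so base 11 is a Miller–Rabin witness that 1247 is composite.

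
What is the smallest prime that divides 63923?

97

63923 is odd.
Digit sum 23, not divisible by 3.
Ends in 3: not divisible by 5.
7: 63923 = 7·9131 + 6
11: 63923 = 11·5811 + 2
13: 63923 = 13·4917 + 2
17: 63923 = 17·3760 + 3
19: 63923 = 19·3364 + 7
23: 63923 = 23·2779 + 6
29: 63923 = 29·2204 + 7
31: 63923 = 31·2062 + 1
37: 63923 = 37·1727 + 24
41: 63923 = 41·1559 + 4
43: 63923 = 43·1486 + 25
47: 63923 = 47·1360 + 3
53: 63923 = 53·1206 + 5
59: 63923 = 59·1083 + 26
61: 63923 = 61·1047 + 56
67: 63923 = 67·954 + 5
71: 63923 = 71·900 + 23
73: 63923 = 73·875 + 48
79: 63923 = 79·809 + 12
83: 63923 = 83·770 + 13
89: 63923 = 89·718 + 21
97: 63923 = 97·659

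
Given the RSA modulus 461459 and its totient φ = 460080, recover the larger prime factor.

φ(n) = (p−1)(q−1) = n − (p+q) + 1, so p + q = 461459 − 460080 + 1 = 1380.
p and q are the roots of t² − 1380t + 461459 = 0.
Discriminant: 1380² − 4·461459 = 1904400 − 1845836 = 58564; √58564 = 242.
q = (1380 − 242)/2 = 569, p = (1380 + 242)/2 = 811.
Check: 569 · 811 = 461459.

811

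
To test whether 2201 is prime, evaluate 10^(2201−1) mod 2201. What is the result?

1369

10^1 ≡ 10 (mod 2201)
10^2 ≡ 10^2 = 100 ≡ 100 (mod 2201)
10^4 ≡ 100^2 = 10000 ≡ 1196 (mod 2201)
10^8 ≡ 1196^2 = 1430416 ≡ 1967 (mod 2201)
10^16 ≡ 1967^2 = 3869089 ≡ 1932 (mod 2201)
10^32 ≡ 1932^2 = 3732624 ≡ 1929 (mod 2201)
10^64 ≡ 1929^2 = 3721041 ≡ 1351 (mod 2201)
10^128 ≡ 1351^2 = 1825201 ≡ 572 (mod 2201)
10^256 ≡ 572^2 = 327184 ≡ 1436 (mod 2201)
10^512 ≡ 1436^2 = 2062096 ≡ 1960 (mod 2201)
10^1024 ≡ 1960^2 = 3841600 ≡ 855 (mod 2201)
10^2048 ≡ 855^2 = 731025 ≡ 293 (mod 2201)
2200 = 2048 + 128 + 16 + 8 in binary powers of 2.
So 10^2200 ≡ 293 · 572 · 1932 · 1967 ≡ 1369 (mod 2201).
Since 1369 ≠ 1, base 10 is a Fermat witness: 2201 is composite.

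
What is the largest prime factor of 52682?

71

52682 = 2 · 26341
26341 = 7 · 3763
3763 = 53 · 71
71 is prime.
So 52682 = 2 · 7 · 53 · 71; the largest prime factor is 71.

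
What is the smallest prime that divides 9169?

53

9169 is odd.
Digit sum 25, not divisible by 3.
Ends in 9: not divisible by 5.
7: 9169 = 7·1309 + 6
11: 9169 = 11·833 + 6
13: 9169 = 13·705 + 4
17: 9169 = 17·539 + 6
19: 9169 = 19·482 + 11
23: 9169 = 23·398 + 15
29: 9169 = 29·316 + 5
31: 9169 = 31·295 + 24
37: 9169 = 37·247 + 30
41: 9169 = 41·223 + 26
43: 9169 = 43·213 + 10
47: 9169 = 47·195 + 4
53: 9169 = 53·173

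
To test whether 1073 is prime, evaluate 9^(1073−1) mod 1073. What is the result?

194

9^1 ≡ 9 (mod 1073)
9^2 ≡ 9^2 = 81 ≡ 81 (mod 1073)
9^4 ≡ 81^2 = 6561 ≡ 123 (mod 1073)
9^8 ≡ 123^2 = 15129 ≡ 107 (mod 1073)
9^16 ≡ 107^2 = 11449 ≡ 719 (mod 1073)
9^32 ≡ 719^2 = 516961 ≡ 848 (mod 1073)
9^64 ≡ 848^2 = 719104 ≡ 194 (mod 1073)
9^128 ≡ 194^2 = 37636 ≡ 81 (mod 1073)
9^256 ≡ 81^2 = 6561 ≡ 123 (mod 1073)
9^512 ≡ 123^2 = 15129 ≡ 107 (mod 1073)
9^1024 ≡ 107^2 = 11449 ≡ 719 (mod 1073)
1072 = 1024 + 32 + 16 in binary powers of 2.
So 9^1072 ≡ 719 · 848 · 719 ≡ 194 (mod 1073).
Since 194 ≠ 1, base 9 is a Fermat witness: 1073 is composite.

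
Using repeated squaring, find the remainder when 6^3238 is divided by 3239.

705

6^1 ≡ 6 (mod 3239)
6^2 ≡ 6^2 = 36 ≡ 36 (mod 3239)
6^4 ≡ 36^2 = 1296 ≡ 1296 (mod 3239)
6^8 ≡ 1296^2 = 1679616 ≡ 1814 (mod 3239)
6^16 ≡ 1814^2 = 3290596 ≡ 3011 (mod 3239)
6^32 ≡ 3011^2 = 9066121 ≡ 160 (mod 3239)
6^64 ≡ 160^2 = 25600 ≡ 2927 (mod 3239)
6^128 ≡ 2927^2 = 8567329 ≡ 174 (mod 3239)
6^256 ≡ 174^2 = 30276 ≡ 1125 (mod 3239)
6^512 ≡ 1125^2 = 1265625 ≡ 2415 (mod 3239)
6^1024 ≡ 2415^2 = 5832225 ≡ 2025 (mod 3239)
6^2048 ≡ 2025^2 = 4100625 ≡ 51 (mod 3239)
3238 = 2048 + 1024 + 128 + 32 + 4 + 2 in binary powers of 2.
So 6^3238 ≡ 51 · 2025 · 174 · 160 · 1296 · 36 ≡ 705 (mod 3239).
Since 705 ≠ 1, base 6 is a Fermat witness: 3239 is composite.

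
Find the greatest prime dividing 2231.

2231 = 23 · 97
97 is prime.
So 2231 = 23 · 97; the largest prime factor is 97.

97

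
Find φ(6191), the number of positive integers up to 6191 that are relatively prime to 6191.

6000

Factor: 6191 = 41 · 151.
φ(6191) = (41−1) · (151−1) = 40 · 150 = 6000.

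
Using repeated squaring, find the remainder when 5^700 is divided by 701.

5^1 ≡ 5 (mod 701)
5^2 ≡ 5^2 = 25 ≡ 25 (mod 701)
5^4 ≡ 25^2 = 625 ≡ 625 (mod 701)
5^8 ≡ 625^2 = 390625 ≡ 168 (mod 701)
5^16 ≡ 168^2 = 28224 ≡ 184 (mod 701)
5^32 ≡ 184^2 = 33856 ≡ 208 (mod 701)
5^64 ≡ 208^2 = 43264 ≡ 503 (mod 701)
5^128 ≡ 503^2 = 253009 ≡ 649 (mod 701)
5^256 ≡ 649^2 = 421201 ≡ 601 (mod 701)
5^512 ≡ 601^2 = 361201 ≡ 186 (mod 701)
700 = 512 + 128 + 32 + 16 + 8 + 4 in binary powers of 2.
So 5^700 ≡ 186 · 649 · 208 · 184 · 168 · 625 ≡ 1 (mod 701).
Since the result is 1, base 5 gives no evidence that 701 is composite.

1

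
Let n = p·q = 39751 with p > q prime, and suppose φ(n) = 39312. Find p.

φ(n) = (p−1)(q−1) = n − (p+q) + 1, so p + q = 39751 − 39312 + 1 = 440.
p and q are the roots of t² − 440t + 39751 = 0.
Discriminant: 440² − 4·39751 = 193600 − 159004 = 34596; √34596 = 186.
q = (440 − 186)/2 = 127, p = (440 + 186)/2 = 313.
Check: 127 · 313 = 39751.

313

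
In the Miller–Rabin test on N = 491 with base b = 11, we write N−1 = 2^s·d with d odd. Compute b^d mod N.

1

491 − 1 = 490 = 2^1 · 245, so d = 245.
11^1 ≡ 11 (mod 491)
11^2 ≡ 11^2 = 121 ≡ 121 (mod 491)
11^4 ≡ 121^2 = 14641 ≡ 402 (mod 491)
11^8 ≡ 402^2 = 161604 ≡ 65 (mod 491)
11^16 ≡ 65^2 = 4225 ≡ 297 (mod 491)
11^32 ≡ 297^2 = 88209 ≡ 320 (mod 491)
11^64 ≡ 320^2 = 102400 ≡ 272 (mod 491)
11^128 ≡ 272^2 = 73984 ≡ 334 (mod 491)
245 = 128 + 64 + 32 + 16 + 4 + 1 in binary powers of 2.
So 11^245 ≡ 334 · 272 · 320 · 297 · 402 · 11 ≡ 1 (mod 491).
Since 11^d ≡ 1 (mod 491), base 11 does not prove 491 composite.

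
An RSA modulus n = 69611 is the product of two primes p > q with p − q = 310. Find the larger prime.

461

Since p = q + 310, we have 69611 = q(q + 310), so q² + 310q − 69611 = 0.
Discriminant: 310² + 4·69611 = 96100 + 278444 = 374544; √374544 = 612.
q = (−310 + 612)/2 = 151, and p = q + 310 = 461.
Check: 151 · 461 = 69611.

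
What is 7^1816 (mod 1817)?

1304

7^1 ≡ 7 (mod 1817)
7^2 ≡ 7^2 = 49 ≡ 49 (mod 1817)
7^4 ≡ 49^2 = 2401 ≡ 584 (mod 1817)
7^8 ≡ 584^2 = 341056 ≡ 1277 (mod 1817)
7^16 ≡ 1277^2 = 1630729 ≡ 880 (mod 1817)
7^32 ≡ 880^2 = 774400 ≡ 358 (mod 1817)
7^64 ≡ 358^2 = 128164 ≡ 974 (mod 1817)
7^128 ≡ 974^2 = 948676 ≡ 202 (mod 1817)
7^256 ≡ 202^2 = 40804 ≡ 830 (mod 1817)
7^512 ≡ 830^2 = 688900 ≡ 257 (mod 1817)
7^1024 ≡ 257^2 = 66049 ≡ 637 (mod 1817)
1816 = 1024 + 512 + 256 + 16 + 8 in binary powers of 2.
So 7^1816 ≡ 637 · 257 · 830 · 880 · 1277 ≡ 1304 (mod 1817).
Since 1304 ≠ 1, base 7 is a Fermat witness: 1817 is composite.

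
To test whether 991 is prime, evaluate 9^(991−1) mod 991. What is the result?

9^1 ≡ 9 (mod 991)
9^2 ≡ 9^2 = 81 ≡ 81 (mod 991)
9^4 ≡ 81^2 = 6561 ≡ 615 (mod 991)
9^8 ≡ 615^2 = 378225 ≡ 654 (mod 991)
9^16 ≡ 654^2 = 427716 ≡ 595 (mod 991)
9^32 ≡ 595^2 = 354025 ≡ 238 (mod 991)
9^64 ≡ 238^2 = 56644 ≡ 157 (mod 991)
9^128 ≡ 157^2 = 24649 ≡ 865 (mod 991)
9^256 ≡ 865^2 = 748225 ≡ 20 (mod 991)
9^512 ≡ 20^2 = 400 ≡ 400 (mod 991)
990 = 512 + 256 + 128 + 64 + 16 + 8 + 4 + 2 in binary powers of 2.
So 9^990 ≡ 400 · 20 · 865 · 157 · 595 · 654 · 615 · 81 ≡ 1 (mod 991).
Since the result is 1, base 9 gives no evidence that 991 is composite.

1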